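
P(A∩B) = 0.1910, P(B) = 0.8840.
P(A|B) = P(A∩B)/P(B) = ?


P(A|B) = 0.1910/0.8840 = 0.2161

P(A|B) = 0.2161


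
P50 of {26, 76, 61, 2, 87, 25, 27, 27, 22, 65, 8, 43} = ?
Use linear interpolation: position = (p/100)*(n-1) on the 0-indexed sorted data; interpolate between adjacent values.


Sorted: 2, 8, 22, 25, 26, 27, 27, 43, 61, 65, 76, 87
n = 12
Index = 50/100 * 11 = 5.5000
Lower = data[5] = 27, Upper = data[6] = 27
P50 = 27 + 0.5000*(0) = 27.0000

P50 = 27.0000


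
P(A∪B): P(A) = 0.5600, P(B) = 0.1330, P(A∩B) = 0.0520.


P(A∪B) = 0.5600 + 0.1330 - 0.0520
= 0.6930 - 0.0520
= 0.6410

P(A∪B) = 0.6410


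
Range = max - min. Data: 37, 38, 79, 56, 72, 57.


Max = 79, Min = 37
Range = 79 - 37 = 42

Range = 42


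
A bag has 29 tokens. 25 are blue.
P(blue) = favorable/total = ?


P = 25/29 = 0.8621

P = 0.8621


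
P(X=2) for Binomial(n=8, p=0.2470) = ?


C(8,2) = 28
p^2 = 0.061009
(1-p)^6 = 0.182293
P = 28 * 0.061009 * 0.182293 = 0.3114

P(X=2) = 0.3114


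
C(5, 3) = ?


C(5,3) = 5!/(3! × 2!)
= 120/(6 × 2)
= 10

C(5,3) = 10


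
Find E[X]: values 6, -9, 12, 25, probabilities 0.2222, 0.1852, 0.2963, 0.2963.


E[X] = 6*0.2222 - 9*0.1852 + 12*0.2963 + 25*0.2963
= 1.3332 - 1.6668 + 3.5556 + 7.4075
= 10.6295

E[X] = 10.6295


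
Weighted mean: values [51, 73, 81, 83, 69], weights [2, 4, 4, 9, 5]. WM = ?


Numerator = 51*2 + 73*4 + 81*4 + 83*9 + 69*5 = 1810
Denominator = 2 + 4 + 4 + 9 + 5 = 24
WM = 1810/24 = 75.4167

WM = 75.4167


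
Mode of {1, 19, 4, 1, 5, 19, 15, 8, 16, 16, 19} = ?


Frequencies: 1:2, 4:1, 5:1, 8:1, 15:1, 16:2, 19:3
Max frequency = 3
Mode = 19

Mode = 19


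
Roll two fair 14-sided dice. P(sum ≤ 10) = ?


Total outcomes = 14×14 = 196
Favorable (sum ≤ 10): 45
P = 45/196 = 0.2296

P = 0.2296


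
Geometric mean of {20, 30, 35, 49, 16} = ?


Product = 20 × 30 × 35 × 49 × 16 = 16464000
GM = 16464000^(1/5) = 27.7528

GM = 27.7528


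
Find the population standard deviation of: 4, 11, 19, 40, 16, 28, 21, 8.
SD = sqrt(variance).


Mean = 18.3750
Variance = 117.7344
SD = sqrt(117.7344) = 10.8505

SD = 10.8505


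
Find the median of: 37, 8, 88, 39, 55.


Sorted: 8, 37, 39, 55, 88
n = 5 (odd)
Middle value = 39

Median = 39


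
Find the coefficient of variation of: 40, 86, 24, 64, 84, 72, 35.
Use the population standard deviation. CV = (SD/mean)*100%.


Mean = 57.8571
SD = 22.9933
CV = (22.9933/57.8571)*100 = 39.7416%

CV = 39.7416%


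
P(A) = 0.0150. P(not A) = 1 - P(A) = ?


P(not A) = 1 - 0.0150 = 0.9850

P(not A) = 0.9850


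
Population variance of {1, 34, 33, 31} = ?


Mean = 24.7500
Squared deviations: 564.0625, 85.5625, 68.0625, 39.0625
Sum = 756.7500
Variance = 756.7500/4 = 189.1875

Variance = 189.1875


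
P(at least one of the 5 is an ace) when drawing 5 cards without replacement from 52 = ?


P(at least one) = 1 - P(none)
P(none) = (48/52) × (47/51) × (46/50) × (45/49) × (44/48) = 0.658842
P(at least one) = 1 - 0.658842 = 0.3412

P = 0.3412


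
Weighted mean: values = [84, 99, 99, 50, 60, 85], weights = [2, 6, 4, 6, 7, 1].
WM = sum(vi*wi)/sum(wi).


Numerator = 84*2 + 99*6 + 99*4 + 50*6 + 60*7 + 85*1 = 1963
Denominator = 2 + 6 + 4 + 6 + 7 + 1 = 26
WM = 1963/26 = 75.5000

WM = 75.5000


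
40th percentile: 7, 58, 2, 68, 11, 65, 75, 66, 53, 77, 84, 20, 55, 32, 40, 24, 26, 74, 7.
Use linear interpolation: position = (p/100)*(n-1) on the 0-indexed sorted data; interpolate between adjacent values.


Sorted: 2, 7, 7, 11, 20, 24, 26, 32, 40, 53, 55, 58, 65, 66, 68, 74, 75, 77, 84
n = 19
Index = 40/100 * 18 = 7.2000
Lower = data[7] = 32, Upper = data[8] = 40
P40 = 32 + 0.2000*(8) = 33.6000

P40 = 33.6000


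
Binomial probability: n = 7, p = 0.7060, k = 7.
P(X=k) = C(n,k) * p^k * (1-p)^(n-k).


C(7,7) = 1
p^7 = 0.087424
(1-p)^0 = 1.000000
P = 1 * 0.087424 * 1.000000 = 0.0874

P(X=7) = 0.0874


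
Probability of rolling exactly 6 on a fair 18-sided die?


Favorable outcomes (roll = 6): 1
Total outcomes = 18
P = 1/18 = 0.0556

P = 0.0556


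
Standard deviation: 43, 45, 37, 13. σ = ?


Mean = 34.5000
Variance = 162.7500
SD = sqrt(162.7500) = 12.7574

SD = 12.7574


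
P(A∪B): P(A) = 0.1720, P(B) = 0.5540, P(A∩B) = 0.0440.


P(A∪B) = 0.1720 + 0.5540 - 0.0440
= 0.7260 - 0.0440
= 0.6820

P(A∪B) = 0.6820


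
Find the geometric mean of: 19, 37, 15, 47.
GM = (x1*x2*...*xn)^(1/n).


Product = 19 × 37 × 15 × 47 = 495615
GM = 495615^(1/4) = 26.5330

GM = 26.5330


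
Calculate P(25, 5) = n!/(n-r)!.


P(25,5) = 25!/20!
= 15511210043330985984000000/2432902008176640000
= 6375600

P(25,5) = 6375600


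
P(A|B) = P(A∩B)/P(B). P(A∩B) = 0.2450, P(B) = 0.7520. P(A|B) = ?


P(A|B) = 0.2450/0.7520 = 0.3258

P(A|B) = 0.3258


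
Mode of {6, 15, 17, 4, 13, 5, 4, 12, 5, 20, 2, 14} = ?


Frequencies: 2:1, 4:2, 5:2, 6:1, 12:1, 13:1, 14:1, 15:1, 17:1, 20:1
Max frequency = 2
Mode = 4, 5

Mode = 4, 5


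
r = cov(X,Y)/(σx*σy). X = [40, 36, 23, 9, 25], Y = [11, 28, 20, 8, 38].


Mean X = 26.6000, Mean Y = 21.0000
SD X = 10.892199, SD Y = 11.027239
Cov = 27.400000
r = 27.400000/(10.892199*11.027239) = 0.2281

r = 0.2281


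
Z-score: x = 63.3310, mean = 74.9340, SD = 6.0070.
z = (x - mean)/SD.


z = (63.3310 - 74.9340)/6.0070
= -11.6030/6.0070
= -1.9316

z = -1.9316


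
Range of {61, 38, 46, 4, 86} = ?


Max = 86, Min = 4
Range = 86 - 4 = 82

Range = 82


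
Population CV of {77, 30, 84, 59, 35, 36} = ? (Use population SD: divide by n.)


Mean = 53.5000
SD = 21.2662
CV = (21.2662/53.5000)*100 = 39.7499%

CV = 39.7499%


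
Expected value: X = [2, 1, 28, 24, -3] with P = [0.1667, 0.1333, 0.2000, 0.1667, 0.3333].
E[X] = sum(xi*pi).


E[X] = 2*0.1667 + 1*0.1333 + 28*0.2000 + 24*0.1667 - 3*0.3333
= 0.3334 + 0.1333 + 5.6000 + 4.0008 - 0.9999
= 9.0676

E[X] = 9.0676


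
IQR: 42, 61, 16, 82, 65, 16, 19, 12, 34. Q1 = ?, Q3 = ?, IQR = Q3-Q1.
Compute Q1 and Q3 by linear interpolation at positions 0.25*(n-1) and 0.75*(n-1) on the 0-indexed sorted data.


Sorted: 12, 16, 16, 19, 34, 42, 61, 65, 82
Q1 (25th %ile) = 16.0000
Q3 (75th %ile) = 61.0000
IQR = 61.0000 - 16.0000 = 45.0000

IQR = 45.0000


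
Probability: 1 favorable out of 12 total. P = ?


P = 1/12 = 0.0833

P = 0.0833


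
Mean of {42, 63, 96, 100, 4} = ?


Sum = 42 + 63 + 96 + 100 + 4 = 305
n = 5
Mean = 305/5 = 61.0000

Mean = 61.0000


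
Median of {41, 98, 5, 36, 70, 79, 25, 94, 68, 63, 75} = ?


Sorted: 5, 25, 36, 41, 63, 68, 70, 75, 79, 94, 98
n = 11 (odd)
Middle value = 68

Median = 68


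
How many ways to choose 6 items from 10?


C(10,6) = 10!/(6! × 4!)
= 3628800/(720 × 24)
= 210

C(10,6) = 210


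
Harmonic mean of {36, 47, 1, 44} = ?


Sum of reciprocals = 1/36 + 1/47 + 1/1 + 1/44 = 1.071782
HM = 4/1.071782 = 3.7321

HM = 3.7321


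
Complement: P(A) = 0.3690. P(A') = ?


P(not A) = 1 - 0.3690 = 0.6310

P(not A) = 0.6310


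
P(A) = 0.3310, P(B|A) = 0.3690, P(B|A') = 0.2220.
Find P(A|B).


P(B) = P(B|A)*P(A) + P(B|A')*P(A')
= 0.3690*0.3310 + 0.2220*0.6690
= 0.122139 + 0.148518 = 0.270657
P(A|B) = 0.122139/0.270657 = 0.4513

P(A|B) = 0.4513


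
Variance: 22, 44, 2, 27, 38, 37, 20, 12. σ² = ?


Mean = 25.2500
Squared deviations: 10.5625, 351.5625, 540.5625, 3.0625, 162.5625, 138.0625, 27.5625, 175.5625
Sum = 1409.5000
Variance = 1409.5000/8 = 176.1875

Variance = 176.1875


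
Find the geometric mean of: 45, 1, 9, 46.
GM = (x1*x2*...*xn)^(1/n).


Product = 45 × 1 × 9 × 46 = 18630
GM = 18630^(1/4) = 11.6830

GM = 11.6830


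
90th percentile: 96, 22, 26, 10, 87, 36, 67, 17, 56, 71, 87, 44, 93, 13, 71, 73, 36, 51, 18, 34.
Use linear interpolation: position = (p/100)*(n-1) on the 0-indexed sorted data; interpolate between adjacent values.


Sorted: 10, 13, 17, 18, 22, 26, 34, 36, 36, 44, 51, 56, 67, 71, 71, 73, 87, 87, 93, 96
n = 20
Index = 90/100 * 19 = 17.1000
Lower = data[17] = 87, Upper = data[18] = 93
P90 = 87 + 0.1000*(6) = 87.6000

P90 = 87.6000


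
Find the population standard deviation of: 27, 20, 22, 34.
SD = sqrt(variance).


Mean = 25.7500
Variance = 29.1875
SD = sqrt(29.1875) = 5.4025

SD = 5.4025


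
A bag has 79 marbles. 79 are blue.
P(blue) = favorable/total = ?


P = 79/79 = 1.0000

P = 1.0000


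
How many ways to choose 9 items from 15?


C(15,9) = 15!/(9! × 6!)
= 1307674368000/(362880 × 720)
= 5005

C(15,9) = 5005


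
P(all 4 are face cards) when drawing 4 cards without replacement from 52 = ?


P(all face cards) = (12/52) × (11/51) × (10/50) × (9/49)
= 0.0018

P = 0.0018


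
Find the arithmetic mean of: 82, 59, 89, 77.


Sum = 82 + 59 + 89 + 77 = 307
n = 4
Mean = 307/4 = 76.7500

Mean = 76.7500


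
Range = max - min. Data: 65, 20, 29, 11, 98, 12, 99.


Max = 99, Min = 11
Range = 99 - 11 = 88

Range = 88


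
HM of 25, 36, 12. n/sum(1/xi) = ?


Sum of reciprocals = 1/25 + 1/36 + 1/12 = 0.151111
HM = 3/0.151111 = 19.8529

HM = 19.8529


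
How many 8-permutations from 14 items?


P(14,8) = 14!/6!
= 87178291200/720
= 121080960

P(14,8) = 121080960


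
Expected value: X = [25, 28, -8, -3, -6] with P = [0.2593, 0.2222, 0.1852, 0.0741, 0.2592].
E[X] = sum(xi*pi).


E[X] = 25*0.2593 + 28*0.2222 - 8*0.1852 - 3*0.0741 - 6*0.2592
= 6.4825 + 6.2216 - 1.4816 - 0.2223 - 1.5552
= 9.4450

E[X] = 9.4450


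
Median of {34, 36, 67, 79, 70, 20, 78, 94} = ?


Sorted: 20, 34, 36, 67, 70, 78, 79, 94
n = 8 (even)
Middle values: 67 and 70
Median = (67+70)/2 = 68.5000

Median = 68.5000


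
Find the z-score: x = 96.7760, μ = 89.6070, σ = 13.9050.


z = (96.7760 - 89.6070)/13.9050
= 7.1690/13.9050
= 0.5156

z = 0.5156


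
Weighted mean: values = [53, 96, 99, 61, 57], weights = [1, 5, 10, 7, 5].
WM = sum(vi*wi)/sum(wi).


Numerator = 53*1 + 96*5 + 99*10 + 61*7 + 57*5 = 2235
Denominator = 1 + 5 + 10 + 7 + 5 = 28
WM = 2235/28 = 79.8214

WM = 79.8214


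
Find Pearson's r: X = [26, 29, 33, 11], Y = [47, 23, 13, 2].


Mean X = 24.7500, Mean Y = 21.2500
SD X = 8.317902, SD Y = 16.618890
Cov = 59.062500
r = 59.062500/(8.317902*16.618890) = 0.4273

r = 0.4273


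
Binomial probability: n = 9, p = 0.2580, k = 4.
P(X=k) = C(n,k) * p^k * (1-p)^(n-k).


C(9,4) = 126
p^4 = 0.004431
(1-p)^5 = 0.224916
P = 126 * 0.004431 * 0.224916 = 0.1256

P(X=4) = 0.1256


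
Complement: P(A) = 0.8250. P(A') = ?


P(not A) = 1 - 0.8250 = 0.1750

P(not A) = 0.1750


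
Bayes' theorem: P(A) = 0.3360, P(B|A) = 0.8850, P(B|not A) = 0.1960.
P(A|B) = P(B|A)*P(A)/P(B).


P(B) = P(B|A)*P(A) + P(B|A')*P(A')
= 0.8850*0.3360 + 0.1960*0.6640
= 0.297360 + 0.130144 = 0.427504
P(A|B) = 0.297360/0.427504 = 0.6956

P(A|B) = 0.6956


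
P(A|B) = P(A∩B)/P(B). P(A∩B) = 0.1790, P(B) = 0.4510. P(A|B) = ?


P(A|B) = 0.1790/0.4510 = 0.3969

P(A|B) = 0.3969


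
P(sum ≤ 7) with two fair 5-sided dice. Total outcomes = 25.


Total outcomes = 5×5 = 25
Favorable (sum ≤ 7): 19
P = 19/25 = 0.7600

P = 0.7600


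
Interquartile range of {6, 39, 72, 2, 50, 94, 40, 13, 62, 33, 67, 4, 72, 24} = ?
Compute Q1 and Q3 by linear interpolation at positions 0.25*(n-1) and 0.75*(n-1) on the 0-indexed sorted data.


Sorted: 2, 4, 6, 13, 24, 33, 39, 40, 50, 62, 67, 72, 72, 94
Q1 (25th %ile) = 15.7500
Q3 (75th %ile) = 65.7500
IQR = 65.7500 - 15.7500 = 50.0000

IQR = 50.0000


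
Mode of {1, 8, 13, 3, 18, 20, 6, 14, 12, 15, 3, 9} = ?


Frequencies: 1:1, 3:2, 6:1, 8:1, 9:1, 12:1, 13:1, 14:1, 15:1, 18:1, 20:1
Max frequency = 2
Mode = 3

Mode = 3


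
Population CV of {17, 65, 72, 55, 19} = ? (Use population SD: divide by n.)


Mean = 45.6000
SD = 23.1828
CV = (23.1828/45.6000)*100 = 50.8394%

CV = 50.8394%


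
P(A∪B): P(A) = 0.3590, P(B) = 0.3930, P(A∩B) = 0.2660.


P(A∪B) = 0.3590 + 0.3930 - 0.2660
= 0.7520 - 0.2660
= 0.4860

P(A∪B) = 0.4860


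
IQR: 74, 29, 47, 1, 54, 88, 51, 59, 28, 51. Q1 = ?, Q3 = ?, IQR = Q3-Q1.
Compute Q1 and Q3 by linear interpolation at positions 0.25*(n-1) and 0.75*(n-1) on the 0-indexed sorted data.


Sorted: 1, 28, 29, 47, 51, 51, 54, 59, 74, 88
Q1 (25th %ile) = 33.5000
Q3 (75th %ile) = 57.7500
IQR = 57.7500 - 33.5000 = 24.2500

IQR = 24.2500


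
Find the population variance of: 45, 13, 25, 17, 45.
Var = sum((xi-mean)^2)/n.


Mean = 29.0000
Squared deviations: 256.0000, 256.0000, 16.0000, 144.0000, 256.0000
Sum = 928.0000
Variance = 928.0000/5 = 185.6000

Variance = 185.6000


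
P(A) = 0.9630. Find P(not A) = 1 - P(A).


P(not A) = 1 - 0.9630 = 0.0370

P(not A) = 0.0370


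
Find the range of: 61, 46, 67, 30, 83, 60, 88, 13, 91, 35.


Max = 91, Min = 13
Range = 91 - 13 = 78

Range = 78


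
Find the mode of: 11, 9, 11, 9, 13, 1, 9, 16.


Frequencies: 1:1, 9:3, 11:2, 13:1, 16:1
Max frequency = 3
Mode = 9

Mode = 9


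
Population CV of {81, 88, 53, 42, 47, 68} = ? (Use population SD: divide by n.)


Mean = 63.1667
SD = 17.1796
CV = (17.1796/63.1667)*100 = 27.1973%

CV = 27.1973%


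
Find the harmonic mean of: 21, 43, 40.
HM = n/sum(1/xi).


Sum of reciprocals = 1/21 + 1/43 + 1/40 = 0.095875
HM = 3/0.095875 = 31.2908

HM = 31.2908


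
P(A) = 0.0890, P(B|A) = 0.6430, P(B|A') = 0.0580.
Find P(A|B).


P(B) = P(B|A)*P(A) + P(B|A')*P(A')
= 0.6430*0.0890 + 0.0580*0.9110
= 0.057227 + 0.052838 = 0.110065
P(A|B) = 0.057227/0.110065 = 0.5199

P(A|B) = 0.5199


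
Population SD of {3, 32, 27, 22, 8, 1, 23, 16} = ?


Mean = 16.5000
Variance = 114.7500
SD = sqrt(114.7500) = 10.7121

SD = 10.7121


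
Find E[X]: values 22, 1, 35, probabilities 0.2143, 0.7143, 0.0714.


E[X] = 22*0.2143 + 1*0.7143 + 35*0.0714
= 4.7146 + 0.7143 + 2.4990
= 7.9279

E[X] = 7.9279


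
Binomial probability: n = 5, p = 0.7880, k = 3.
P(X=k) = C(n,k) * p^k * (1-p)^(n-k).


C(5,3) = 10
p^3 = 0.489304
(1-p)^2 = 0.044944
P = 10 * 0.489304 * 0.044944 = 0.2199

P(X=3) = 0.2199


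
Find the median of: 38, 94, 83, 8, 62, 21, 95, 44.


Sorted: 8, 21, 38, 44, 62, 83, 94, 95
n = 8 (even)
Middle values: 44 and 62
Median = (44+62)/2 = 53.0000

Median = 53.0000


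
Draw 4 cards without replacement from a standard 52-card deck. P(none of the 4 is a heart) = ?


P(no hearts) = (39/52) × (38/51) × (37/50) × (36/49)
= 0.3038

P = 0.3038


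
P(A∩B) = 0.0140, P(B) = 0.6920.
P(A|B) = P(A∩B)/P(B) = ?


P(A|B) = 0.0140/0.6920 = 0.0202

P(A|B) = 0.0202


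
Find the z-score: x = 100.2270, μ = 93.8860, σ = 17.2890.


z = (100.2270 - 93.8860)/17.2890
= 6.3410/17.2890
= 0.3668

z = 0.3668


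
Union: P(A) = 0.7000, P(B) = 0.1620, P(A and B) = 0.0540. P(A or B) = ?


P(A∪B) = 0.7000 + 0.1620 - 0.0540
= 0.8620 - 0.0540
= 0.8080

P(A∪B) = 0.8080


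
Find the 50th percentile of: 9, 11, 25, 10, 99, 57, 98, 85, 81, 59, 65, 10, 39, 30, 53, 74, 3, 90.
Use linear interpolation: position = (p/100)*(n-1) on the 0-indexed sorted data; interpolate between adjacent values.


Sorted: 3, 9, 10, 10, 11, 25, 30, 39, 53, 57, 59, 65, 74, 81, 85, 90, 98, 99
n = 18
Index = 50/100 * 17 = 8.5000
Lower = data[8] = 53, Upper = data[9] = 57
P50 = 53 + 0.5000*(4) = 55.0000

P50 = 55.0000


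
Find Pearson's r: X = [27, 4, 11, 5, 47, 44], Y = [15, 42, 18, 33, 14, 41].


Mean X = 23.0000, Mean Y = 27.1667
SD X = 17.616280, SD Y = 11.908214
Cov = -58.500000
r = -58.500000/(17.616280*11.908214) = -0.2789

r = -0.2789


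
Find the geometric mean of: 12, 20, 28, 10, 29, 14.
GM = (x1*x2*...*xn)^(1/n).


Product = 12 × 20 × 28 × 10 × 29 × 14 = 27283200
GM = 27283200^(1/6) = 17.3507

GM = 17.3507


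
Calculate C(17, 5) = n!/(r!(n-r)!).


C(17,5) = 17!/(5! × 12!)
= 355687428096000/(120 × 479001600)
= 6188

C(17,5) = 6188


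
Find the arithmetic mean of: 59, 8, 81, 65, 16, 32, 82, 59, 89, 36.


Sum = 59 + 8 + 81 + 65 + 16 + 32 + 82 + 59 + 89 + 36 = 527
n = 10
Mean = 527/10 = 52.7000

Mean = 52.7000


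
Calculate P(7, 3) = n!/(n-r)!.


P(7,3) = 7!/4!
= 5040/24
= 210

P(7,3) = 210


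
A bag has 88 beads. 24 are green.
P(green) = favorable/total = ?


P = 24/88 = 0.2727

P = 0.2727


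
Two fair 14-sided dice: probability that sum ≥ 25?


Total outcomes = 14×14 = 196
Favorable (sum ≥ 25): 10
P = 10/196 = 0.0510

P = 0.0510


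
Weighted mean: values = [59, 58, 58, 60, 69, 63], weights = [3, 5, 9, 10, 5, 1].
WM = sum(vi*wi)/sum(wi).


Numerator = 59*3 + 58*5 + 58*9 + 60*10 + 69*5 + 63*1 = 1997
Denominator = 3 + 5 + 9 + 10 + 5 + 1 = 33
WM = 1997/33 = 60.5152

WM = 60.5152


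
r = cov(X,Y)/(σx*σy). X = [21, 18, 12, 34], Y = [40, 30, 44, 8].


Mean X = 21.2500, Mean Y = 30.5000
SD X = 8.042854, SD Y = 13.955286
Cov = -103.125000
r = -103.125000/(8.042854*13.955286) = -0.9188

r = -0.9188


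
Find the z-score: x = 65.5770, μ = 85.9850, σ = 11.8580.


z = (65.5770 - 85.9850)/11.8580
= -20.4080/11.8580
= -1.7210

z = -1.7210


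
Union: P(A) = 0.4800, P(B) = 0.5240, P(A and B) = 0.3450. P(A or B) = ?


P(A∪B) = 0.4800 + 0.5240 - 0.3450
= 1.0040 - 0.3450
= 0.6590

P(A∪B) = 0.6590


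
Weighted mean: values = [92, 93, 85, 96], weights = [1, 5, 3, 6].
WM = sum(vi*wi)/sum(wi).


Numerator = 92*1 + 93*5 + 85*3 + 96*6 = 1388
Denominator = 1 + 5 + 3 + 6 = 15
WM = 1388/15 = 92.5333

WM = 92.5333


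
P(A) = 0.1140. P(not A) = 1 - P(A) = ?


P(not A) = 1 - 0.1140 = 0.8860

P(not A) = 0.8860


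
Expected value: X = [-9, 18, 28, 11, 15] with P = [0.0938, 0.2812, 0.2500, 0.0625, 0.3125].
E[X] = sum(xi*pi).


E[X] = -9*0.0938 + 18*0.2812 + 28*0.2500 + 11*0.0625 + 15*0.3125
= -0.8442 + 5.0616 + 7.0000 + 0.6875 + 4.6875
= 16.5924

E[X] = 16.5924


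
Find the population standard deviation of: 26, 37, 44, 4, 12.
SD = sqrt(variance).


Mean = 24.6000
Variance = 223.0400
SD = sqrt(223.0400) = 14.9345

SD = 14.9345


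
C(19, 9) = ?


C(19,9) = 19!/(9! × 10!)
= 121645100408832000/(362880 × 3628800)
= 92378

C(19,9) = 92378


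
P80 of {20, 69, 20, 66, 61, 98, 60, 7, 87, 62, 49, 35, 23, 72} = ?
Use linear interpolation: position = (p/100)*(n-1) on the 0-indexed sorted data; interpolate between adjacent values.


Sorted: 7, 20, 20, 23, 35, 49, 60, 61, 62, 66, 69, 72, 87, 98
n = 14
Index = 80/100 * 13 = 10.4000
Lower = data[10] = 69, Upper = data[11] = 72
P80 = 69 + 0.4000*(3) = 70.2000

P80 = 70.2000


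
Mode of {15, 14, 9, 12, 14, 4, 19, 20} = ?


Frequencies: 4:1, 9:1, 12:1, 14:2, 15:1, 19:1, 20:1
Max frequency = 2
Mode = 14

Mode = 14


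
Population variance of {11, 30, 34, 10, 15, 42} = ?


Mean = 23.6667
Squared deviations: 160.4444, 40.1111, 106.7778, 186.7778, 75.1111, 336.1111
Sum = 905.3333
Variance = 905.3333/6 = 150.8889

Variance = 150.8889


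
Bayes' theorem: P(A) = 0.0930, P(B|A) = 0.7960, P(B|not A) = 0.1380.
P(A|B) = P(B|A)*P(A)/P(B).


P(B) = P(B|A)*P(A) + P(B|A')*P(A')
= 0.7960*0.0930 + 0.1380*0.9070
= 0.074028 + 0.125166 = 0.199194
P(A|B) = 0.074028/0.199194 = 0.3716

P(A|B) = 0.3716


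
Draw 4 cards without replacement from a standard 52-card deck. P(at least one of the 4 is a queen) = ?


P(at least one) = 1 - P(none)
P(none) = (48/52) × (47/51) × (46/50) × (45/49) = 0.718737
P(at least one) = 1 - 0.718737 = 0.2813

P = 0.2813


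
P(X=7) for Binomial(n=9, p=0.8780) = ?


C(9,7) = 36
p^7 = 0.402218
(1-p)^2 = 0.014884
P = 36 * 0.402218 * 0.014884 = 0.2155

P(X=7) = 0.2155


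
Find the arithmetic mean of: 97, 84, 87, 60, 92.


Sum = 97 + 84 + 87 + 60 + 92 = 420
n = 5
Mean = 420/5 = 84.0000

Mean = 84.0000


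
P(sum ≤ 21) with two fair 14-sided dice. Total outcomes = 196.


Total outcomes = 14×14 = 196
Favorable (sum ≤ 21): 168
P = 168/196 = 0.8571

P = 0.8571


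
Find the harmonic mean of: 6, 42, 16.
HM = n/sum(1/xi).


Sum of reciprocals = 1/6 + 1/42 + 1/16 = 0.252976
HM = 3/0.252976 = 11.8588

HM = 11.8588


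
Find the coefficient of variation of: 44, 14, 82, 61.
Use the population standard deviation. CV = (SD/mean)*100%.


Mean = 50.2500
SD = 24.8835
CV = (24.8835/50.2500)*100 = 49.5194%

CV = 49.5194%


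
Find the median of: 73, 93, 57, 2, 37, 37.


Sorted: 2, 37, 37, 57, 73, 93
n = 6 (even)
Middle values: 37 and 57
Median = (37+57)/2 = 47.0000

Median = 47.0000


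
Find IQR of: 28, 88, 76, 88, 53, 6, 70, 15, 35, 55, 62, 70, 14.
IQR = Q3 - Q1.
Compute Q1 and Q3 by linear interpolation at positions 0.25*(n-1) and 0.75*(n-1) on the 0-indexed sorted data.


Sorted: 6, 14, 15, 28, 35, 53, 55, 62, 70, 70, 76, 88, 88
Q1 (25th %ile) = 28.0000
Q3 (75th %ile) = 70.0000
IQR = 70.0000 - 28.0000 = 42.0000

IQR = 42.0000


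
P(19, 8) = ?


P(19,8) = 19!/11!
= 121645100408832000/39916800
= 3047466240

P(19,8) = 3047466240


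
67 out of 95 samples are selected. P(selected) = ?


P = 67/95 = 0.7053

P = 0.7053


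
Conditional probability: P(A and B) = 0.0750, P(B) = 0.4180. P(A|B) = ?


P(A|B) = 0.0750/0.4180 = 0.1794

P(A|B) = 0.1794


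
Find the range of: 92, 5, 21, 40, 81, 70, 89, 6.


Max = 92, Min = 5
Range = 92 - 5 = 87

Range = 87


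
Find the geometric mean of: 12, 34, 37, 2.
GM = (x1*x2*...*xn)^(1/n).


Product = 12 × 34 × 37 × 2 = 30192
GM = 30192^(1/4) = 13.1817

GM = 13.1817


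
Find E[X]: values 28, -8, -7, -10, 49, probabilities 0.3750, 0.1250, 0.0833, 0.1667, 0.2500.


E[X] = 28*0.3750 - 8*0.1250 - 7*0.0833 - 10*0.1667 + 49*0.2500
= 10.5000 - 1.0000 - 0.5831 - 1.6670 + 12.2500
= 19.4999

E[X] = 19.4999


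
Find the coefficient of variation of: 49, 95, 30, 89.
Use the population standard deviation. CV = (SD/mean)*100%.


Mean = 65.7500
SD = 27.1788
CV = (27.1788/65.7500)*100 = 41.3366%

CV = 41.3366%


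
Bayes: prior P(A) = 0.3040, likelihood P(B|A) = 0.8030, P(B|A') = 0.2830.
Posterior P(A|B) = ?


P(B) = P(B|A)*P(A) + P(B|A')*P(A')
= 0.8030*0.3040 + 0.2830*0.6960
= 0.244112 + 0.196968 = 0.441080
P(A|B) = 0.244112/0.441080 = 0.5534

P(A|B) = 0.5534


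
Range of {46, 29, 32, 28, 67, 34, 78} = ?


Max = 78, Min = 28
Range = 78 - 28 = 50

Range = 50


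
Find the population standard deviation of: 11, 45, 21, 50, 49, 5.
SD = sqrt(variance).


Mean = 30.1667
Variance = 342.1389
SD = sqrt(342.1389) = 18.4970

SD = 18.4970


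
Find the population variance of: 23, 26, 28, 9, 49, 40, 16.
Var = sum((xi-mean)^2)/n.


Mean = 27.2857
Squared deviations: 18.3673, 1.6531, 0.5102, 334.3673, 471.5102, 161.6531, 127.3673
Sum = 1115.4286
Variance = 1115.4286/7 = 159.3469

Variance = 159.3469


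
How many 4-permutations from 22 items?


P(22,4) = 22!/18!
= 1124000727777607680000/6402373705728000
= 175560

P(22,4) = 175560


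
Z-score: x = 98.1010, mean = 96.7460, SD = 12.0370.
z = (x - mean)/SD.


z = (98.1010 - 96.7460)/12.0370
= 1.3550/12.0370
= 0.1126

z = 0.1126


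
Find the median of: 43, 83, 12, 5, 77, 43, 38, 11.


Sorted: 5, 11, 12, 38, 43, 43, 77, 83
n = 8 (even)
Middle values: 38 and 43
Median = (38+43)/2 = 40.5000

Median = 40.5000


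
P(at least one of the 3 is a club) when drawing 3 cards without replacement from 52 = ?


P(at least one) = 1 - P(none)
P(none) = (39/52) × (38/51) × (37/50) = 0.413529
P(at least one) = 1 - 0.413529 = 0.5865

P = 0.5865


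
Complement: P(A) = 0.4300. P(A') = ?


P(not A) = 1 - 0.4300 = 0.5700

P(not A) = 0.5700


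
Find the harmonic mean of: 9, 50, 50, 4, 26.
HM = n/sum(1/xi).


Sum of reciprocals = 1/9 + 1/50 + 1/50 + 1/4 + 1/26 = 0.439573
HM = 5/0.439573 = 11.3747

HM = 11.3747


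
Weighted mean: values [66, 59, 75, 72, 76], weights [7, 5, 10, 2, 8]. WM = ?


Numerator = 66*7 + 59*5 + 75*10 + 72*2 + 76*8 = 2259
Denominator = 7 + 5 + 10 + 2 + 8 = 32
WM = 2259/32 = 70.5938

WM = 70.5938


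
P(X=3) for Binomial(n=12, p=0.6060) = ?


C(12,3) = 220
p^3 = 0.222545
(1-p)^9 = 0.000229
P = 220 * 0.222545 * 0.000229 = 0.0112

P(X=3) = 0.0112


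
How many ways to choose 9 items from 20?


C(20,9) = 20!/(9! × 11!)
= 2432902008176640000/(362880 × 39916800)
= 167960

C(20,9) = 167960


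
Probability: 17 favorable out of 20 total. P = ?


P = 17/20 = 0.8500

P = 0.8500


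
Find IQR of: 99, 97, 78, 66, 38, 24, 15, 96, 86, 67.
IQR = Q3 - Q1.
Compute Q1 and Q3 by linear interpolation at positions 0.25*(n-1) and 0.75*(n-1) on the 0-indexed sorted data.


Sorted: 15, 24, 38, 66, 67, 78, 86, 96, 97, 99
Q1 (25th %ile) = 45.0000
Q3 (75th %ile) = 93.5000
IQR = 93.5000 - 45.0000 = 48.5000

IQR = 48.5000


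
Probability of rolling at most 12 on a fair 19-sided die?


Favorable outcomes (roll ≤ 12): 12
Total outcomes = 19
P = 12/19 = 0.6316

P = 0.6316


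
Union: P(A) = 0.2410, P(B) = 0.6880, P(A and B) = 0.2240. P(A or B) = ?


P(A∪B) = 0.2410 + 0.6880 - 0.2240
= 0.9290 - 0.2240
= 0.7050

P(A∪B) = 0.7050


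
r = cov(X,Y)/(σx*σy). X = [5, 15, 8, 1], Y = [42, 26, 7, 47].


Mean X = 7.2500, Mean Y = 30.5000
SD X = 5.117372, SD Y = 15.628500
Cov = -45.375000
r = -45.375000/(5.117372*15.628500) = -0.5674

r = -0.5674


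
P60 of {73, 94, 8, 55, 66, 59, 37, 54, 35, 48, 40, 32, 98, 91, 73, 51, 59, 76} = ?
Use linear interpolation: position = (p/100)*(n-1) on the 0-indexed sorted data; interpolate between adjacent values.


Sorted: 8, 32, 35, 37, 40, 48, 51, 54, 55, 59, 59, 66, 73, 73, 76, 91, 94, 98
n = 18
Index = 60/100 * 17 = 10.2000
Lower = data[10] = 59, Upper = data[11] = 66
P60 = 59 + 0.2000*(7) = 60.4000

P60 = 60.4000


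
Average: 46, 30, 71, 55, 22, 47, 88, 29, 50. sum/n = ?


Sum = 46 + 30 + 71 + 55 + 22 + 47 + 88 + 29 + 50 = 438
n = 9
Mean = 438/9 = 48.6667

Mean = 48.6667


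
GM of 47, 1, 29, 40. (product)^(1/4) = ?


Product = 47 × 1 × 29 × 40 = 54520
GM = 54520^(1/4) = 15.2805

GM = 15.2805


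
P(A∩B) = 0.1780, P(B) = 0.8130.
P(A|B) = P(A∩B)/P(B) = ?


P(A|B) = 0.1780/0.8130 = 0.2189

P(A|B) = 0.2189


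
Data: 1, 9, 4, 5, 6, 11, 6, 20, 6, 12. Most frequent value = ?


Frequencies: 1:1, 4:1, 5:1, 6:3, 9:1, 11:1, 12:1, 20:1
Max frequency = 3
Mode = 6

Mode = 6


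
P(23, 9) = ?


P(23,9) = 23!/14!
= 25852016738884976640000/87178291200
= 296541907200

P(23,9) = 296541907200


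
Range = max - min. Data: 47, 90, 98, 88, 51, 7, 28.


Max = 98, Min = 7
Range = 98 - 7 = 91

Range = 91


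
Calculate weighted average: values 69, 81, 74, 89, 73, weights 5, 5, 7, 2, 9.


Numerator = 69*5 + 81*5 + 74*7 + 89*2 + 73*9 = 2103
Denominator = 5 + 5 + 7 + 2 + 9 = 28
WM = 2103/28 = 75.1071

WM = 75.1071


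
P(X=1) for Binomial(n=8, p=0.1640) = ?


C(8,1) = 8
p^1 = 0.164000
(1-p)^7 = 0.285393
P = 8 * 0.164000 * 0.285393 = 0.3744

P(X=1) = 0.3744


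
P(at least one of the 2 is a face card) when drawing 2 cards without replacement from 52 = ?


P(at least one) = 1 - P(none)
P(none) = (40/52) × (39/51) = 0.588235
P(at least one) = 1 - 0.588235 = 0.4118

P = 0.4118


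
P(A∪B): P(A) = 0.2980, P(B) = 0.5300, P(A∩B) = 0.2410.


P(A∪B) = 0.2980 + 0.5300 - 0.2410
= 0.8280 - 0.2410
= 0.5870

P(A∪B) = 0.5870


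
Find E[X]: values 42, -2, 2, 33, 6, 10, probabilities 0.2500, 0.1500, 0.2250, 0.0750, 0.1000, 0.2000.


E[X] = 42*0.2500 - 2*0.1500 + 2*0.2250 + 33*0.0750 + 6*0.1000 + 10*0.2000
= 10.5000 - 0.3000 + 0.4500 + 2.4750 + 0.6000 + 2.0000
= 15.7250

E[X] = 15.7250


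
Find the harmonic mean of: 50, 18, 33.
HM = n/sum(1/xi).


Sum of reciprocals = 1/50 + 1/18 + 1/33 = 0.105859
HM = 3/0.105859 = 28.3397

HM = 28.3397


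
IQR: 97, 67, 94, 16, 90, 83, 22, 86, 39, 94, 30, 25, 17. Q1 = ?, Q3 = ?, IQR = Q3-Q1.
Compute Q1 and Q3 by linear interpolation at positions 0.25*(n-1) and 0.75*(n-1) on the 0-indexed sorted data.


Sorted: 16, 17, 22, 25, 30, 39, 67, 83, 86, 90, 94, 94, 97
Q1 (25th %ile) = 25.0000
Q3 (75th %ile) = 90.0000
IQR = 90.0000 - 25.0000 = 65.0000

IQR = 65.0000


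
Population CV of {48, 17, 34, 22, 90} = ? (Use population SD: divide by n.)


Mean = 42.2000
SD = 26.1870
CV = (26.1870/42.2000)*100 = 62.0545%

CV = 62.0545%


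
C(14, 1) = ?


C(14,1) = 14!/(1! × 13!)
= 87178291200/(1 × 6227020800)
= 14

C(14,1) = 14


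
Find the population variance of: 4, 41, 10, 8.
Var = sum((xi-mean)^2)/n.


Mean = 15.7500
Squared deviations: 138.0625, 637.5625, 33.0625, 60.0625
Sum = 868.7500
Variance = 868.7500/4 = 217.1875

Variance = 217.1875


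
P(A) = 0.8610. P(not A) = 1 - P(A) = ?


P(not A) = 1 - 0.8610 = 0.1390

P(not A) = 0.1390


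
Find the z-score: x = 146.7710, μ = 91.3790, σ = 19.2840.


z = (146.7710 - 91.3790)/19.2840
= 55.3920/19.2840
= 2.8724

z = 2.8724


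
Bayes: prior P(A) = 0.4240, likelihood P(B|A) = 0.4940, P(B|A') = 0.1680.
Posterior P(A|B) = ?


P(B) = P(B|A)*P(A) + P(B|A')*P(A')
= 0.4940*0.4240 + 0.1680*0.5760
= 0.209456 + 0.096768 = 0.306224
P(A|B) = 0.209456/0.306224 = 0.6840

P(A|B) = 0.6840


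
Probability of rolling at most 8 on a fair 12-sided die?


Favorable outcomes (roll ≤ 8): 8
Total outcomes = 12
P = 8/12 = 0.6667

P = 0.6667


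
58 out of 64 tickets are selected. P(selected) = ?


P = 58/64 = 0.9062

P = 0.9062


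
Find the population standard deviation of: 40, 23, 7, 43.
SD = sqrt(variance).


Mean = 28.2500
Variance = 208.6875
SD = sqrt(208.6875) = 14.4460

SD = 14.4460


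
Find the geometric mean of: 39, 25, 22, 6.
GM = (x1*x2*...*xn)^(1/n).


Product = 39 × 25 × 22 × 6 = 128700
GM = 128700^(1/4) = 18.9406

GM = 18.9406


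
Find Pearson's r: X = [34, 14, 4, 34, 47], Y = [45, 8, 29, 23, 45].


Mean X = 26.6000, Mean Y = 30.0000
SD X = 15.460918, SD Y = 14.028542
Cov = 133.000000
r = 133.000000/(15.460918*14.028542) = 0.6132

r = 0.6132


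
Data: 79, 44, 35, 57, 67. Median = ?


Sorted: 35, 44, 57, 67, 79
n = 5 (odd)
Middle value = 57

Median = 57


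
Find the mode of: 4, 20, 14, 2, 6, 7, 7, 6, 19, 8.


Frequencies: 2:1, 4:1, 6:2, 7:2, 8:1, 14:1, 19:1, 20:1
Max frequency = 2
Mode = 6, 7

Mode = 6, 7


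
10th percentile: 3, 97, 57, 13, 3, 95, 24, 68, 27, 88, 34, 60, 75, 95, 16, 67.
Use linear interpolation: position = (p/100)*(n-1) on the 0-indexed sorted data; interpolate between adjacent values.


Sorted: 3, 3, 13, 16, 24, 27, 34, 57, 60, 67, 68, 75, 88, 95, 95, 97
n = 16
Index = 10/100 * 15 = 1.5000
Lower = data[1] = 3, Upper = data[2] = 13
P10 = 3 + 0.5000*(10) = 8.0000

P10 = 8.0000


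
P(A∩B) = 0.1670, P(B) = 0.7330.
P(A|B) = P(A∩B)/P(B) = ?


P(A|B) = 0.1670/0.7330 = 0.2278

P(A|B) = 0.2278


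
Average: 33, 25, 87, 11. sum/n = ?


Sum = 33 + 25 + 87 + 11 = 156
n = 4
Mean = 156/4 = 39.0000

Mean = 39.0000


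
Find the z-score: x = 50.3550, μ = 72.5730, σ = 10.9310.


z = (50.3550 - 72.5730)/10.9310
= -22.2180/10.9310
= -2.0326

z = -2.0326


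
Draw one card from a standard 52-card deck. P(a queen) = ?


4 queens in 52 cards
P = 4/52 = 0.0769

P = 0.0769


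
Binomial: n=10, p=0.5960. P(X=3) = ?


C(10,3) = 120
p^3 = 0.211709
(1-p)^7 = 0.001757
P = 120 * 0.211709 * 0.001757 = 0.0446

P(X=3) = 0.0446


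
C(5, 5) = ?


C(5,5) = 5!/(5! × 0!)
= 120/(120 × 1)
= 1

C(5,5) = 1


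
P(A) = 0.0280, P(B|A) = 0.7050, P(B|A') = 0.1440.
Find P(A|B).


P(B) = P(B|A)*P(A) + P(B|A')*P(A')
= 0.7050*0.0280 + 0.1440*0.9720
= 0.019740 + 0.139968 = 0.159708
P(A|B) = 0.019740/0.159708 = 0.1236

P(A|B) = 0.1236


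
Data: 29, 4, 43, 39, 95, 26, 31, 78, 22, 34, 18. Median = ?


Sorted: 4, 18, 22, 26, 29, 31, 34, 39, 43, 78, 95
n = 11 (odd)
Middle value = 31

Median = 31


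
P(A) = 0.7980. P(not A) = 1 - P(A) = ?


P(not A) = 1 - 0.7980 = 0.2020

P(not A) = 0.2020


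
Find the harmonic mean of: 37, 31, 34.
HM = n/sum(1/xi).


Sum of reciprocals = 1/37 + 1/31 + 1/34 = 0.088697
HM = 3/0.088697 = 33.8231

HM = 33.8231


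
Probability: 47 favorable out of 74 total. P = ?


P = 47/74 = 0.6351

P = 0.6351


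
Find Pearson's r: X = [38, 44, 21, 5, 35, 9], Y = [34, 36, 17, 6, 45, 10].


Mean X = 25.3333, Mean Y = 24.6667
SD X = 14.727148, SD Y = 14.441453
Cov = 196.444444
r = 196.444444/(14.727148*14.441453) = 0.9237

r = 0.9237


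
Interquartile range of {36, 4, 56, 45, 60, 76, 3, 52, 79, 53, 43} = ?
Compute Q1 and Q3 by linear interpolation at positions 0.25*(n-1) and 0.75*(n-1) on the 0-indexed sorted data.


Sorted: 3, 4, 36, 43, 45, 52, 53, 56, 60, 76, 79
Q1 (25th %ile) = 39.5000
Q3 (75th %ile) = 58.0000
IQR = 58.0000 - 39.5000 = 18.5000

IQR = 18.5000


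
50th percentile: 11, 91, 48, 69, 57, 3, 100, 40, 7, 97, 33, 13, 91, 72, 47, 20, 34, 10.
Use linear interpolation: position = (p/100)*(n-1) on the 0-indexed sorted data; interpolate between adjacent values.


Sorted: 3, 7, 10, 11, 13, 20, 33, 34, 40, 47, 48, 57, 69, 72, 91, 91, 97, 100
n = 18
Index = 50/100 * 17 = 8.5000
Lower = data[8] = 40, Upper = data[9] = 47
P50 = 40 + 0.5000*(7) = 43.5000

P50 = 43.5000


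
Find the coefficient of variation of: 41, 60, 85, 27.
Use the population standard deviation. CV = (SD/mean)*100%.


Mean = 53.2500
SD = 21.7529
CV = (21.7529/53.2500)*100 = 40.8505%

CV = 40.8505%


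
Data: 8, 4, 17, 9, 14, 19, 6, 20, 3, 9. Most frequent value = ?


Frequencies: 3:1, 4:1, 6:1, 8:1, 9:2, 14:1, 17:1, 19:1, 20:1
Max frequency = 2
Mode = 9

Mode = 9


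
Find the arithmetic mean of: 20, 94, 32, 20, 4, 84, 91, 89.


Sum = 20 + 94 + 32 + 20 + 4 + 84 + 91 + 89 = 434
n = 8
Mean = 434/8 = 54.2500

Mean = 54.2500


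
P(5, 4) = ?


P(5,4) = 5!/1!
= 120/1
= 120

P(5,4) = 120


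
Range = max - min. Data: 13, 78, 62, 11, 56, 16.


Max = 78, Min = 11
Range = 78 - 11 = 67

Range = 67


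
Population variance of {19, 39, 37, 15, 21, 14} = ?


Mean = 24.1667
Squared deviations: 26.6944, 220.0278, 164.6944, 84.0278, 10.0278, 103.3611
Sum = 608.8333
Variance = 608.8333/6 = 101.4722

Variance = 101.4722


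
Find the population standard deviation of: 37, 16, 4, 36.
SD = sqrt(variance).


Mean = 23.2500
Variance = 193.6875
SD = sqrt(193.6875) = 13.9172

SD = 13.9172


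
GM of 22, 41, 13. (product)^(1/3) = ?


Product = 22 × 41 × 13 = 11726
GM = 11726^(1/3) = 22.7187

GM = 22.7187


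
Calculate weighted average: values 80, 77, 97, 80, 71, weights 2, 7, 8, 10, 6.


Numerator = 80*2 + 77*7 + 97*8 + 80*10 + 71*6 = 2701
Denominator = 2 + 7 + 8 + 10 + 6 = 33
WM = 2701/33 = 81.8485

WM = 81.8485


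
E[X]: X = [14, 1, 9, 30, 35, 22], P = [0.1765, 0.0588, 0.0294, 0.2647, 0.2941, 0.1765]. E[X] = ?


E[X] = 14*0.1765 + 1*0.0588 + 9*0.0294 + 30*0.2647 + 35*0.2941 + 22*0.1765
= 2.4710 + 0.0588 + 0.2646 + 7.9410 + 10.2935 + 3.8830
= 24.9119

E[X] = 24.9119


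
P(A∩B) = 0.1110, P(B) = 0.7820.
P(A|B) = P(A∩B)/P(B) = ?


P(A|B) = 0.1110/0.7820 = 0.1419

P(A|B) = 0.1419


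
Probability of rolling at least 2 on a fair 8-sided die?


Favorable outcomes (roll ≥ 2): 7
Total outcomes = 8
P = 7/8 = 0.8750

P = 0.8750


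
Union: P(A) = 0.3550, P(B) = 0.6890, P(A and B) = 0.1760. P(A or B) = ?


P(A∪B) = 0.3550 + 0.6890 - 0.1760
= 1.0440 - 0.1760
= 0.8680

P(A∪B) = 0.8680


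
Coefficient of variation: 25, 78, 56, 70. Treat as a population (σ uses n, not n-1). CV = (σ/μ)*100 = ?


Mean = 57.2500
SD = 20.2160
CV = (20.2160/57.2500)*100 = 35.3118%

CV = 35.3118%


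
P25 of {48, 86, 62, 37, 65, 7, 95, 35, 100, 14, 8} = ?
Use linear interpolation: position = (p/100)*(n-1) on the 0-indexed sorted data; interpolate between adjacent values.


Sorted: 7, 8, 14, 35, 37, 48, 62, 65, 86, 95, 100
n = 11
Index = 25/100 * 10 = 2.5000
Lower = data[2] = 14, Upper = data[3] = 35
P25 = 14 + 0.5000*(21) = 24.5000

P25 = 24.5000


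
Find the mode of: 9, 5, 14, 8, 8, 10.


Frequencies: 5:1, 8:2, 9:1, 10:1, 14:1
Max frequency = 2
Mode = 8

Mode = 8


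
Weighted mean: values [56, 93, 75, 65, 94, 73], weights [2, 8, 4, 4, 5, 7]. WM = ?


Numerator = 56*2 + 93*8 + 75*4 + 65*4 + 94*5 + 73*7 = 2397
Denominator = 2 + 8 + 4 + 4 + 5 + 7 = 30
WM = 2397/30 = 79.9000

WM = 79.9000


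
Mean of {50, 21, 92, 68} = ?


Sum = 50 + 21 + 92 + 68 = 231
n = 4
Mean = 231/4 = 57.7500

Mean = 57.7500


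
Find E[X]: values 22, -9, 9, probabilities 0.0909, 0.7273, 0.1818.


E[X] = 22*0.0909 - 9*0.7273 + 9*0.1818
= 1.9998 - 6.5457 + 1.6362
= -2.9097

E[X] = -2.9097


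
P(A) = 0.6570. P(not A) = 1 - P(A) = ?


P(not A) = 1 - 0.6570 = 0.3430

P(not A) = 0.3430


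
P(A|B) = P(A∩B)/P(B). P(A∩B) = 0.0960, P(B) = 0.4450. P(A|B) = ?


P(A|B) = 0.0960/0.4450 = 0.2157

P(A|B) = 0.2157


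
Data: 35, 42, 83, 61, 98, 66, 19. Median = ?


Sorted: 19, 35, 42, 61, 66, 83, 98
n = 7 (odd)
Middle value = 61

Median = 61


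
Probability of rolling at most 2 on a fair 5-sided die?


Favorable outcomes (roll ≤ 2): 2
Total outcomes = 5
P = 2/5 = 0.4000

P = 0.4000


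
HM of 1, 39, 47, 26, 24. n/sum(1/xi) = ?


Sum of reciprocals = 1/1 + 1/39 + 1/47 + 1/26 + 1/24 = 1.127046
HM = 5/1.127046 = 4.4364

HM = 4.4364


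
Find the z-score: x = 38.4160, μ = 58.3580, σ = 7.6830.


z = (38.4160 - 58.3580)/7.6830
= -19.9420/7.6830
= -2.5956

z = -2.5956


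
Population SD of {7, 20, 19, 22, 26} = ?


Mean = 18.8000
Variance = 40.5600
SD = sqrt(40.5600) = 6.3687

SD = 6.3687


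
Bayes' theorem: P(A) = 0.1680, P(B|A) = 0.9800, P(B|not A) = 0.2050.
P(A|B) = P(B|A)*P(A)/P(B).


P(B) = P(B|A)*P(A) + P(B|A')*P(A')
= 0.9800*0.1680 + 0.2050*0.8320
= 0.164640 + 0.170560 = 0.335200
P(A|B) = 0.164640/0.335200 = 0.4912

P(A|B) = 0.4912


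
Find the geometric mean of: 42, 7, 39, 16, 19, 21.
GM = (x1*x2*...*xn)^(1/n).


Product = 42 × 7 × 39 × 16 × 19 × 21 = 73198944
GM = 73198944^(1/6) = 20.4527

GM = 20.4527


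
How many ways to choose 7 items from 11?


C(11,7) = 11!/(7! × 4!)
= 39916800/(5040 × 24)
= 330

C(11,7) = 330


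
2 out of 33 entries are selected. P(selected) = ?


P = 2/33 = 0.0606

P = 0.0606


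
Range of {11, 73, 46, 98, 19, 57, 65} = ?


Max = 98, Min = 11
Range = 98 - 11 = 87

Range = 87


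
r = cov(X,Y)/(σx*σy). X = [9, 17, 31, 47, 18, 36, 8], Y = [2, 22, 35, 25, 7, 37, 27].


Mean X = 23.7143, Mean Y = 22.1429
SD X = 13.561651, SD Y = 12.264101
Cov = 92.897959
r = 92.897959/(13.561651*12.264101) = 0.5585

r = 0.5585


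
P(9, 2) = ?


P(9,2) = 9!/7!
= 362880/5040
= 72

P(9,2) = 72


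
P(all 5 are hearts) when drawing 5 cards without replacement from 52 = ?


P(all hearts) = (13/52) × (12/51) × (11/50) × (10/49) × (9/48)
= 0.0005

P = 0.0005


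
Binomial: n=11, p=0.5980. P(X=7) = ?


C(11,7) = 330
p^7 = 0.027347
(1-p)^4 = 0.026116
P = 330 * 0.027347 * 0.026116 = 0.2357

P(X=7) = 0.2357


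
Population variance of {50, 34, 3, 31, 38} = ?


Mean = 31.2000
Squared deviations: 353.4400, 7.8400, 795.2400, 0.0400, 46.2400
Sum = 1202.8000
Variance = 1202.8000/5 = 240.5600

Variance = 240.5600


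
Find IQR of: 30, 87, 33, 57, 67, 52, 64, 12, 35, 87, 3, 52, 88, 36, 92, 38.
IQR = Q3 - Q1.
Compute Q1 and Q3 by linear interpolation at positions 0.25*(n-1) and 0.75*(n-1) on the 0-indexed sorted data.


Sorted: 3, 12, 30, 33, 35, 36, 38, 52, 52, 57, 64, 67, 87, 87, 88, 92
Q1 (25th %ile) = 34.5000
Q3 (75th %ile) = 72.0000
IQR = 72.0000 - 34.5000 = 37.5000

IQR = 37.5000


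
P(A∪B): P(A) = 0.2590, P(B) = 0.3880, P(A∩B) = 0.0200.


P(A∪B) = 0.2590 + 0.3880 - 0.0200
= 0.6470 - 0.0200
= 0.6270

P(A∪B) = 0.6270


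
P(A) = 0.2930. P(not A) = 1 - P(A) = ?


P(not A) = 1 - 0.2930 = 0.7070

P(not A) = 0.7070


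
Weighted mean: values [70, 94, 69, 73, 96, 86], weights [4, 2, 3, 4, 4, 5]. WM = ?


Numerator = 70*4 + 94*2 + 69*3 + 73*4 + 96*4 + 86*5 = 1781
Denominator = 4 + 2 + 3 + 4 + 4 + 5 = 22
WM = 1781/22 = 80.9545

WM = 80.9545
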